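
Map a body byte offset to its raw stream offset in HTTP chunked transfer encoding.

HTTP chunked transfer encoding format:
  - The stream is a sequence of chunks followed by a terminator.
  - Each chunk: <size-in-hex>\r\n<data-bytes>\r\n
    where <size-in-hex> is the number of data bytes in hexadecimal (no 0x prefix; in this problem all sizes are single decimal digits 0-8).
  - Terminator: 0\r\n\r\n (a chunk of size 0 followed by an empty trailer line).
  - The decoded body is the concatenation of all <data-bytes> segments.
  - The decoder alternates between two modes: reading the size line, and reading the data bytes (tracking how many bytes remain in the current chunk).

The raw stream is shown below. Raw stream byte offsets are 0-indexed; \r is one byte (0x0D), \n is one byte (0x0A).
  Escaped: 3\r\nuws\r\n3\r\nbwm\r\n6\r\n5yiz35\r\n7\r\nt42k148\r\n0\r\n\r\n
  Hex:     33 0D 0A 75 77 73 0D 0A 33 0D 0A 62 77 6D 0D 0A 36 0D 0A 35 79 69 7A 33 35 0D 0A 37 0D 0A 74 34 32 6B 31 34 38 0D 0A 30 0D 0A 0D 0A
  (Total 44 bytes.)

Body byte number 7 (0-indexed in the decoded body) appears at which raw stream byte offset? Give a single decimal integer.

Answer: 20

Derivation:
Chunk 1: stream[0..1]='3' size=0x3=3, data at stream[3..6]='uws' -> body[0..3], body so far='uws'
Chunk 2: stream[8..9]='3' size=0x3=3, data at stream[11..14]='bwm' -> body[3..6], body so far='uwsbwm'
Chunk 3: stream[16..17]='6' size=0x6=6, data at stream[19..25]='5yiz35' -> body[6..12], body so far='uwsbwm5yiz35'
Chunk 4: stream[27..28]='7' size=0x7=7, data at stream[30..37]='t42k148' -> body[12..19], body so far='uwsbwm5yiz35t42k148'
Chunk 5: stream[39..40]='0' size=0 (terminator). Final body='uwsbwm5yiz35t42k148' (19 bytes)
Body byte 7 at stream offset 20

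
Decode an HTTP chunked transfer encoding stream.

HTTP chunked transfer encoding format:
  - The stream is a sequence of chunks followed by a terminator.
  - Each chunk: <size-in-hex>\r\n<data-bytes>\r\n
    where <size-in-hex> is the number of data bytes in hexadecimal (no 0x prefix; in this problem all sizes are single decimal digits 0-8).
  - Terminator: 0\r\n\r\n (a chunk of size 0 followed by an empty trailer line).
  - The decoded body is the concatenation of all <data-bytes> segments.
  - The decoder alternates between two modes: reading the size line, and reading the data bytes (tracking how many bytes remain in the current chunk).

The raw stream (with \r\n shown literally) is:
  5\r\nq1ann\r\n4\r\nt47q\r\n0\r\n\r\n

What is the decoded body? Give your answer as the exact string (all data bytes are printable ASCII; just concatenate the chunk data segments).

Answer: q1annt47q

Derivation:
Chunk 1: stream[0..1]='5' size=0x5=5, data at stream[3..8]='q1ann' -> body[0..5], body so far='q1ann'
Chunk 2: stream[10..11]='4' size=0x4=4, data at stream[13..17]='t47q' -> body[5..9], body so far='q1annt47q'
Chunk 3: stream[19..20]='0' size=0 (terminator). Final body='q1annt47q' (9 bytes)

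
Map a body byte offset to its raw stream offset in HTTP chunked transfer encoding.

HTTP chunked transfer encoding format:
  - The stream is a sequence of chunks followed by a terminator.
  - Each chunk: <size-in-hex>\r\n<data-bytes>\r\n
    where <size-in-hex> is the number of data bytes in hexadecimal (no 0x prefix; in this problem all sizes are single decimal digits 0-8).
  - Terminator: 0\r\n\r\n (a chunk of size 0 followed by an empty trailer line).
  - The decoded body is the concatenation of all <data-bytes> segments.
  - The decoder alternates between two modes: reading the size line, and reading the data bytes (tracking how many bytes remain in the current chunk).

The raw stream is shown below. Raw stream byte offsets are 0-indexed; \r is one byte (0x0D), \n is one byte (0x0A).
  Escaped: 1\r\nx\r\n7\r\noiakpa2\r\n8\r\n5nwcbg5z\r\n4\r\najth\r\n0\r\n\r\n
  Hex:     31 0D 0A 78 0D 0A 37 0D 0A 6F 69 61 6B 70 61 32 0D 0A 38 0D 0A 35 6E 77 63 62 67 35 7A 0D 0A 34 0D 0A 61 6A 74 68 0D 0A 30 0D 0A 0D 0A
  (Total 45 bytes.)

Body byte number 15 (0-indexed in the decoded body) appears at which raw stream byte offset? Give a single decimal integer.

Answer: 28

Derivation:
Chunk 1: stream[0..1]='1' size=0x1=1, data at stream[3..4]='x' -> body[0..1], body so far='x'
Chunk 2: stream[6..7]='7' size=0x7=7, data at stream[9..16]='oiakpa2' -> body[1..8], body so far='xoiakpa2'
Chunk 3: stream[18..19]='8' size=0x8=8, data at stream[21..29]='5nwcbg5z' -> body[8..16], body so far='xoiakpa25nwcbg5z'
Chunk 4: stream[31..32]='4' size=0x4=4, data at stream[34..38]='ajth' -> body[16..20], body so far='xoiakpa25nwcbg5zajth'
Chunk 5: stream[40..41]='0' size=0 (terminator). Final body='xoiakpa25nwcbg5zajth' (20 bytes)
Body byte 15 at stream offset 28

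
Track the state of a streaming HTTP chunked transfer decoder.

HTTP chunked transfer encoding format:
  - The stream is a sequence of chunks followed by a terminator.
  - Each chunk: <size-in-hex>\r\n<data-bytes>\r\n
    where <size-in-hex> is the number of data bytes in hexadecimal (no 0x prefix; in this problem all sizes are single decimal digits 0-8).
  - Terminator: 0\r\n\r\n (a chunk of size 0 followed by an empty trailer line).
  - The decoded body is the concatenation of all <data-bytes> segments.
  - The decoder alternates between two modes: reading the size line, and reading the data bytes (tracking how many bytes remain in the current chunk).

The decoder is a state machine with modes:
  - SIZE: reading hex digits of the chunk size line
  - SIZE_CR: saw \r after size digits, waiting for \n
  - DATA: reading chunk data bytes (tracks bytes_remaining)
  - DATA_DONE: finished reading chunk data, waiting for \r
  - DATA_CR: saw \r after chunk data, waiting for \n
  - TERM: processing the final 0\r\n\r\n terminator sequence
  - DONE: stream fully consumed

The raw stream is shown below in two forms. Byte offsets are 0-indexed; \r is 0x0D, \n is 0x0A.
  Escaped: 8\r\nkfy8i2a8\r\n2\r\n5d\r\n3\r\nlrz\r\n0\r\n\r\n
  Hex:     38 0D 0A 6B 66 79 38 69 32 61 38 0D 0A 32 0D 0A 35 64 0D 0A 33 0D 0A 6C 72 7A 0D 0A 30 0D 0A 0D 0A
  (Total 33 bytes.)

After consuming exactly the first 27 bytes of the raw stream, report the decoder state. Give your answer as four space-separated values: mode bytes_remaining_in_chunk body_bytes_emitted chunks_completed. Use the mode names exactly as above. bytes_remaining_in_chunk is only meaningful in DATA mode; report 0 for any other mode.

Byte 0 = '8': mode=SIZE remaining=0 emitted=0 chunks_done=0
Byte 1 = 0x0D: mode=SIZE_CR remaining=0 emitted=0 chunks_done=0
Byte 2 = 0x0A: mode=DATA remaining=8 emitted=0 chunks_done=0
Byte 3 = 'k': mode=DATA remaining=7 emitted=1 chunks_done=0
Byte 4 = 'f': mode=DATA remaining=6 emitted=2 chunks_done=0
Byte 5 = 'y': mode=DATA remaining=5 emitted=3 chunks_done=0
Byte 6 = '8': mode=DATA remaining=4 emitted=4 chunks_done=0
Byte 7 = 'i': mode=DATA remaining=3 emitted=5 chunks_done=0
Byte 8 = '2': mode=DATA remaining=2 emitted=6 chunks_done=0
Byte 9 = 'a': mode=DATA remaining=1 emitted=7 chunks_done=0
Byte 10 = '8': mode=DATA_DONE remaining=0 emitted=8 chunks_done=0
Byte 11 = 0x0D: mode=DATA_CR remaining=0 emitted=8 chunks_done=0
Byte 12 = 0x0A: mode=SIZE remaining=0 emitted=8 chunks_done=1
Byte 13 = '2': mode=SIZE remaining=0 emitted=8 chunks_done=1
Byte 14 = 0x0D: mode=SIZE_CR remaining=0 emitted=8 chunks_done=1
Byte 15 = 0x0A: mode=DATA remaining=2 emitted=8 chunks_done=1
Byte 16 = '5': mode=DATA remaining=1 emitted=9 chunks_done=1
Byte 17 = 'd': mode=DATA_DONE remaining=0 emitted=10 chunks_done=1
Byte 18 = 0x0D: mode=DATA_CR remaining=0 emitted=10 chunks_done=1
Byte 19 = 0x0A: mode=SIZE remaining=0 emitted=10 chunks_done=2
Byte 20 = '3': mode=SIZE remaining=0 emitted=10 chunks_done=2
Byte 21 = 0x0D: mode=SIZE_CR remaining=0 emitted=10 chunks_done=2
Byte 22 = 0x0A: mode=DATA remaining=3 emitted=10 chunks_done=2
Byte 23 = 'l': mode=DATA remaining=2 emitted=11 chunks_done=2
Byte 24 = 'r': mode=DATA remaining=1 emitted=12 chunks_done=2
Byte 25 = 'z': mode=DATA_DONE remaining=0 emitted=13 chunks_done=2
Byte 26 = 0x0D: mode=DATA_CR remaining=0 emitted=13 chunks_done=2

Answer: DATA_CR 0 13 2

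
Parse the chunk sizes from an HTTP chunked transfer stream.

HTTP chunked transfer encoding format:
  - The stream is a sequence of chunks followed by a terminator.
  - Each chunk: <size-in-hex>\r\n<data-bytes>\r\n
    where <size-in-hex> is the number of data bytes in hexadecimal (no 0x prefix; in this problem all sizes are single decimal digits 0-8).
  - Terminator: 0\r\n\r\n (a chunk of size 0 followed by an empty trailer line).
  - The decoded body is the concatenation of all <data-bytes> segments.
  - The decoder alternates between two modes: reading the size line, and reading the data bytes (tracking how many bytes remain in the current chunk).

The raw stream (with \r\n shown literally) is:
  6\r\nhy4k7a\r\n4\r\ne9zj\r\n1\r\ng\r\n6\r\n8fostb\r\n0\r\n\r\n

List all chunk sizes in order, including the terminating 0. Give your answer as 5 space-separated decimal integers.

Answer: 6 4 1 6 0

Derivation:
Chunk 1: stream[0..1]='6' size=0x6=6, data at stream[3..9]='hy4k7a' -> body[0..6], body so far='hy4k7a'
Chunk 2: stream[11..12]='4' size=0x4=4, data at stream[14..18]='e9zj' -> body[6..10], body so far='hy4k7ae9zj'
Chunk 3: stream[20..21]='1' size=0x1=1, data at stream[23..24]='g' -> body[10..11], body so far='hy4k7ae9zjg'
Chunk 4: stream[26..27]='6' size=0x6=6, data at stream[29..35]='8fostb' -> body[11..17], body so far='hy4k7ae9zjg8fostb'
Chunk 5: stream[37..38]='0' size=0 (terminator). Final body='hy4k7ae9zjg8fostb' (17 bytes)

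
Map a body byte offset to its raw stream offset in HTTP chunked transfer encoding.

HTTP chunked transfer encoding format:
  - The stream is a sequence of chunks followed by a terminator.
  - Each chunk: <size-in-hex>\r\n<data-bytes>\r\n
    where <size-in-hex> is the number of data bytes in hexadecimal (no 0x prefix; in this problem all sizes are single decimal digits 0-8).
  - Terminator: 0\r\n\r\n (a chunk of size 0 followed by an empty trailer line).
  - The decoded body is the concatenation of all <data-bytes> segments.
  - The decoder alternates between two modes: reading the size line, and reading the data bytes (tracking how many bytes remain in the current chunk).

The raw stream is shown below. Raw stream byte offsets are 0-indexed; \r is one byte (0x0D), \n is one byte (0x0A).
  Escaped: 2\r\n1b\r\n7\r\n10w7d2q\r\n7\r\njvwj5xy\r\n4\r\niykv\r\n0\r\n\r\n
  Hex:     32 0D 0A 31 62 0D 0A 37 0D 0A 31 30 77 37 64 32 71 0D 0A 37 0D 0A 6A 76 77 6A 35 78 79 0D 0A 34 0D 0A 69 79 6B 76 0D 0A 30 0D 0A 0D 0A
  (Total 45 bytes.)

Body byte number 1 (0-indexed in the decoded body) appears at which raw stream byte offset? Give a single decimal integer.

Answer: 4

Derivation:
Chunk 1: stream[0..1]='2' size=0x2=2, data at stream[3..5]='1b' -> body[0..2], body so far='1b'
Chunk 2: stream[7..8]='7' size=0x7=7, data at stream[10..17]='10w7d2q' -> body[2..9], body so far='1b10w7d2q'
Chunk 3: stream[19..20]='7' size=0x7=7, data at stream[22..29]='jvwj5xy' -> body[9..16], body so far='1b10w7d2qjvwj5xy'
Chunk 4: stream[31..32]='4' size=0x4=4, data at stream[34..38]='iykv' -> body[16..20], body so far='1b10w7d2qjvwj5xyiykv'
Chunk 5: stream[40..41]='0' size=0 (terminator). Final body='1b10w7d2qjvwj5xyiykv' (20 bytes)
Body byte 1 at stream offset 4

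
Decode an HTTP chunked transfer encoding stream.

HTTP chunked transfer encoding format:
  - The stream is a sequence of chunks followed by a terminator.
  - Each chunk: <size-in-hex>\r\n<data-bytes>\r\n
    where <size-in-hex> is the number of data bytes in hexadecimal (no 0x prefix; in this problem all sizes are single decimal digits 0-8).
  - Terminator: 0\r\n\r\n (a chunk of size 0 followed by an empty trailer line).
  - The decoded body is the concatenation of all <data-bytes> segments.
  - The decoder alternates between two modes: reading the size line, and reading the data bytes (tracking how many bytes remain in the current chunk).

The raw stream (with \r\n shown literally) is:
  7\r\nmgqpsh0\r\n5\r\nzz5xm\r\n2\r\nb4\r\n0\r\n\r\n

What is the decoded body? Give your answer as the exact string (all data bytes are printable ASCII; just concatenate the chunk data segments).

Answer: mgqpsh0zz5xmb4

Derivation:
Chunk 1: stream[0..1]='7' size=0x7=7, data at stream[3..10]='mgqpsh0' -> body[0..7], body so far='mgqpsh0'
Chunk 2: stream[12..13]='5' size=0x5=5, data at stream[15..20]='zz5xm' -> body[7..12], body so far='mgqpsh0zz5xm'
Chunk 3: stream[22..23]='2' size=0x2=2, data at stream[25..27]='b4' -> body[12..14], body so far='mgqpsh0zz5xmb4'
Chunk 4: stream[29..30]='0' size=0 (terminator). Final body='mgqpsh0zz5xmb4' (14 bytes)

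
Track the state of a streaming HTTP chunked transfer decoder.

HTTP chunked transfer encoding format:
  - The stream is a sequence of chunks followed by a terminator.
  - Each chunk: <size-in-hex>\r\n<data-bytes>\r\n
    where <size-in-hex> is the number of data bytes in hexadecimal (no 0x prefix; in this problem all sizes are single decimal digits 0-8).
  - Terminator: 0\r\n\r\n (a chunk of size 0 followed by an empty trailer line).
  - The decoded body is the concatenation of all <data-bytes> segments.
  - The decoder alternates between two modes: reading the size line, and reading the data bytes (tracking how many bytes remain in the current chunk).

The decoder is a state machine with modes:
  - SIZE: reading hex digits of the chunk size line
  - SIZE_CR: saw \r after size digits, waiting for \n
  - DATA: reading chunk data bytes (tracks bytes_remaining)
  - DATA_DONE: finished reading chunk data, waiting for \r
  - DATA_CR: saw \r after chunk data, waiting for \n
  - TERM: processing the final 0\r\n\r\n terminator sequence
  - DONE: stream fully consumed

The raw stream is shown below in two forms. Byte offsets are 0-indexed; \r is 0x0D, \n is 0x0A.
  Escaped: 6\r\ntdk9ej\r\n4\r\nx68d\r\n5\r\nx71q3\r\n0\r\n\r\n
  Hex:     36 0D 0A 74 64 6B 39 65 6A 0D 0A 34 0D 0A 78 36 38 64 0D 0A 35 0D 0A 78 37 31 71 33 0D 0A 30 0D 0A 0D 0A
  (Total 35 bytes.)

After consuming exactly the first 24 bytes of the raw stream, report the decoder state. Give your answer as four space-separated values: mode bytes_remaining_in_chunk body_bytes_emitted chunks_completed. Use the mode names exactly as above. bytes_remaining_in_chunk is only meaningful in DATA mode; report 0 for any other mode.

Answer: DATA 4 11 2

Derivation:
Byte 0 = '6': mode=SIZE remaining=0 emitted=0 chunks_done=0
Byte 1 = 0x0D: mode=SIZE_CR remaining=0 emitted=0 chunks_done=0
Byte 2 = 0x0A: mode=DATA remaining=6 emitted=0 chunks_done=0
Byte 3 = 't': mode=DATA remaining=5 emitted=1 chunks_done=0
Byte 4 = 'd': mode=DATA remaining=4 emitted=2 chunks_done=0
Byte 5 = 'k': mode=DATA remaining=3 emitted=3 chunks_done=0
Byte 6 = '9': mode=DATA remaining=2 emitted=4 chunks_done=0
Byte 7 = 'e': mode=DATA remaining=1 emitted=5 chunks_done=0
Byte 8 = 'j': mode=DATA_DONE remaining=0 emitted=6 chunks_done=0
Byte 9 = 0x0D: mode=DATA_CR remaining=0 emitted=6 chunks_done=0
Byte 10 = 0x0A: mode=SIZE remaining=0 emitted=6 chunks_done=1
Byte 11 = '4': mode=SIZE remaining=0 emitted=6 chunks_done=1
Byte 12 = 0x0D: mode=SIZE_CR remaining=0 emitted=6 chunks_done=1
Byte 13 = 0x0A: mode=DATA remaining=4 emitted=6 chunks_done=1
Byte 14 = 'x': mode=DATA remaining=3 emitted=7 chunks_done=1
Byte 15 = '6': mode=DATA remaining=2 emitted=8 chunks_done=1
Byte 16 = '8': mode=DATA remaining=1 emitted=9 chunks_done=1
Byte 17 = 'd': mode=DATA_DONE remaining=0 emitted=10 chunks_done=1
Byte 18 = 0x0D: mode=DATA_CR remaining=0 emitted=10 chunks_done=1
Byte 19 = 0x0A: mode=SIZE remaining=0 emitted=10 chunks_done=2
Byte 20 = '5': mode=SIZE remaining=0 emitted=10 chunks_done=2
Byte 21 = 0x0D: mode=SIZE_CR remaining=0 emitted=10 chunks_done=2
Byte 22 = 0x0A: mode=DATA remaining=5 emitted=10 chunks_done=2
Byte 23 = 'x': mode=DATA remaining=4 emitted=11 chunks_done=2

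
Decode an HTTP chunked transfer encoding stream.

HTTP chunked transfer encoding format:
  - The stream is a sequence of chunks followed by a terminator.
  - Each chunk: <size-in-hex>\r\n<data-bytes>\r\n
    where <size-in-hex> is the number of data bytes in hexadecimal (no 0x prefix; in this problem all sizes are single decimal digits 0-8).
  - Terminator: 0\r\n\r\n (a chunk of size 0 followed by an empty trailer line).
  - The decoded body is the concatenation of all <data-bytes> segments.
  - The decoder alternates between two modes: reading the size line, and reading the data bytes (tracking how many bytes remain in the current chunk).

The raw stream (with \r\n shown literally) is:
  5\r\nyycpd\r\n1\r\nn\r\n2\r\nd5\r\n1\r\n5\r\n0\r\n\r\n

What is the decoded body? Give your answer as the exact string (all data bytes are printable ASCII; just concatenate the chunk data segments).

Chunk 1: stream[0..1]='5' size=0x5=5, data at stream[3..8]='yycpd' -> body[0..5], body so far='yycpd'
Chunk 2: stream[10..11]='1' size=0x1=1, data at stream[13..14]='n' -> body[5..6], body so far='yycpdn'
Chunk 3: stream[16..17]='2' size=0x2=2, data at stream[19..21]='d5' -> body[6..8], body so far='yycpdnd5'
Chunk 4: stream[23..24]='1' size=0x1=1, data at stream[26..27]='5' -> body[8..9], body so far='yycpdnd55'
Chunk 5: stream[29..30]='0' size=0 (terminator). Final body='yycpdnd55' (9 bytes)

Answer: yycpdnd55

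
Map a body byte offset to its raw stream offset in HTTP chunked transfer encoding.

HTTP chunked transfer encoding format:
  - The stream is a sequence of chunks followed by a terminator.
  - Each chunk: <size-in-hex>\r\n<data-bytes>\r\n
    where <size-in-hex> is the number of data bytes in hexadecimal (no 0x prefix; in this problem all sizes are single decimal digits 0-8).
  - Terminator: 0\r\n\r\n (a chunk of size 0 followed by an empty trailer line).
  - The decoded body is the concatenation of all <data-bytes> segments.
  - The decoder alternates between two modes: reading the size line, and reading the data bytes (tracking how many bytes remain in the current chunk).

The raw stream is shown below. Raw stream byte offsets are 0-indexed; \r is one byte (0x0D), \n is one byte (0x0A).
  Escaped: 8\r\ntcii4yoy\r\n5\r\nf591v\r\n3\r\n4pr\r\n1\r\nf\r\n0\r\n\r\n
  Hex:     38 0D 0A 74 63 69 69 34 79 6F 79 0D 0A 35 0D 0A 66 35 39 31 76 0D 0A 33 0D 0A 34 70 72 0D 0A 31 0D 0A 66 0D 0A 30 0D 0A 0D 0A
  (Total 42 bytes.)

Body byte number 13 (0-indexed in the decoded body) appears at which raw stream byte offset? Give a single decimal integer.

Chunk 1: stream[0..1]='8' size=0x8=8, data at stream[3..11]='tcii4yoy' -> body[0..8], body so far='tcii4yoy'
Chunk 2: stream[13..14]='5' size=0x5=5, data at stream[16..21]='f591v' -> body[8..13], body so far='tcii4yoyf591v'
Chunk 3: stream[23..24]='3' size=0x3=3, data at stream[26..29]='4pr' -> body[13..16], body so far='tcii4yoyf591v4pr'
Chunk 4: stream[31..32]='1' size=0x1=1, data at stream[34..35]='f' -> body[16..17], body so far='tcii4yoyf591v4prf'
Chunk 5: stream[37..38]='0' size=0 (terminator). Final body='tcii4yoyf591v4prf' (17 bytes)
Body byte 13 at stream offset 26

Answer: 26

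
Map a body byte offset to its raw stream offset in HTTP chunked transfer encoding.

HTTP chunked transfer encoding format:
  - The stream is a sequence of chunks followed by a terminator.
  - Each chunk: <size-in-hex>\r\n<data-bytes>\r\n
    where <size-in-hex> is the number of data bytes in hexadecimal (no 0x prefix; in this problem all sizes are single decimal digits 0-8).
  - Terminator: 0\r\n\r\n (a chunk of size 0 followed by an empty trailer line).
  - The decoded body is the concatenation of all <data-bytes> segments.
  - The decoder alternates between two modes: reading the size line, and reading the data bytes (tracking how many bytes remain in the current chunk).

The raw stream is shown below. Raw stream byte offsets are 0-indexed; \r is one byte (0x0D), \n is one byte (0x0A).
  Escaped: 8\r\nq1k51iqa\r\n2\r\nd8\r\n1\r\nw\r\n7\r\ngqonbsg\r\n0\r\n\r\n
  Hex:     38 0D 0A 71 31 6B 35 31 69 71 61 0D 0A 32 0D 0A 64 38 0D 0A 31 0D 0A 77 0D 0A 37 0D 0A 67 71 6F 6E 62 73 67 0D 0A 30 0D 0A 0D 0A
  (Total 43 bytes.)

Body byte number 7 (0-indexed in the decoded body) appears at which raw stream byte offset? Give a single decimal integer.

Answer: 10

Derivation:
Chunk 1: stream[0..1]='8' size=0x8=8, data at stream[3..11]='q1k51iqa' -> body[0..8], body so far='q1k51iqa'
Chunk 2: stream[13..14]='2' size=0x2=2, data at stream[16..18]='d8' -> body[8..10], body so far='q1k51iqad8'
Chunk 3: stream[20..21]='1' size=0x1=1, data at stream[23..24]='w' -> body[10..11], body so far='q1k51iqad8w'
Chunk 4: stream[26..27]='7' size=0x7=7, data at stream[29..36]='gqonbsg' -> body[11..18], body so far='q1k51iqad8wgqonbsg'
Chunk 5: stream[38..39]='0' size=0 (terminator). Final body='q1k51iqad8wgqonbsg' (18 bytes)
Body byte 7 at stream offset 10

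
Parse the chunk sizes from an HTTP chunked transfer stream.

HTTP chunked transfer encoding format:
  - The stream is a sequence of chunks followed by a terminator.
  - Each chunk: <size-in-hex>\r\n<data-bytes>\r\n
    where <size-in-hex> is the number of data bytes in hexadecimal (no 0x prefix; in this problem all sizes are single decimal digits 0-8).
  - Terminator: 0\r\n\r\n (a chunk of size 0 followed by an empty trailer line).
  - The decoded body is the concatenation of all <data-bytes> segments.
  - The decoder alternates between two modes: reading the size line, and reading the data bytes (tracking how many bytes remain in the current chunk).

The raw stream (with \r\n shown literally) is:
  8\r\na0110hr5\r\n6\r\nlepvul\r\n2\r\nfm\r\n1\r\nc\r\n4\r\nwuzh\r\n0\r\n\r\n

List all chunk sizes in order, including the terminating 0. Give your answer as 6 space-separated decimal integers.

Answer: 8 6 2 1 4 0

Derivation:
Chunk 1: stream[0..1]='8' size=0x8=8, data at stream[3..11]='a0110hr5' -> body[0..8], body so far='a0110hr5'
Chunk 2: stream[13..14]='6' size=0x6=6, data at stream[16..22]='lepvul' -> body[8..14], body so far='a0110hr5lepvul'
Chunk 3: stream[24..25]='2' size=0x2=2, data at stream[27..29]='fm' -> body[14..16], body so far='a0110hr5lepvulfm'
Chunk 4: stream[31..32]='1' size=0x1=1, data at stream[34..35]='c' -> body[16..17], body so far='a0110hr5lepvulfmc'
Chunk 5: stream[37..38]='4' size=0x4=4, data at stream[40..44]='wuzh' -> body[17..21], body so far='a0110hr5lepvulfmcwuzh'
Chunk 6: stream[46..47]='0' size=0 (terminator). Final body='a0110hr5lepvulfmcwuzh' (21 bytes)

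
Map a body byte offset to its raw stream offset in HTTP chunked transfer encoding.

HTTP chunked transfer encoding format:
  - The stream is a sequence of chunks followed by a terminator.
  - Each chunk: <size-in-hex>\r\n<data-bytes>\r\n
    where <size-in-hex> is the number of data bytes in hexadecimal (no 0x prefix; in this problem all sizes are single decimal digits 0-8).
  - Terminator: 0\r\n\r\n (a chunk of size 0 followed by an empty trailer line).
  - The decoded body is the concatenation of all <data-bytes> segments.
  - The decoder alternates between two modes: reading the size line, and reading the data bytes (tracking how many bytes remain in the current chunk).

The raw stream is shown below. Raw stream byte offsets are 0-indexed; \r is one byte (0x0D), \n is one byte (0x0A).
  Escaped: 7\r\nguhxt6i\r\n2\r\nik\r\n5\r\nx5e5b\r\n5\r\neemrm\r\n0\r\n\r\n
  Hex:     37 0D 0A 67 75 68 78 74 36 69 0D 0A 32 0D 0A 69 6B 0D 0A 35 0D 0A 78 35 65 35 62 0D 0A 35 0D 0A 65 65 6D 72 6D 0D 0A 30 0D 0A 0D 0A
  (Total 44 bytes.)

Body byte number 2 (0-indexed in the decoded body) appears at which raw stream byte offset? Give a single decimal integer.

Answer: 5

Derivation:
Chunk 1: stream[0..1]='7' size=0x7=7, data at stream[3..10]='guhxt6i' -> body[0..7], body so far='guhxt6i'
Chunk 2: stream[12..13]='2' size=0x2=2, data at stream[15..17]='ik' -> body[7..9], body so far='guhxt6iik'
Chunk 3: stream[19..20]='5' size=0x5=5, data at stream[22..27]='x5e5b' -> body[9..14], body so far='guhxt6iikx5e5b'
Chunk 4: stream[29..30]='5' size=0x5=5, data at stream[32..37]='eemrm' -> body[14..19], body so far='guhxt6iikx5e5beemrm'
Chunk 5: stream[39..40]='0' size=0 (terminator). Final body='guhxt6iikx5e5beemrm' (19 bytes)
Body byte 2 at stream offset 5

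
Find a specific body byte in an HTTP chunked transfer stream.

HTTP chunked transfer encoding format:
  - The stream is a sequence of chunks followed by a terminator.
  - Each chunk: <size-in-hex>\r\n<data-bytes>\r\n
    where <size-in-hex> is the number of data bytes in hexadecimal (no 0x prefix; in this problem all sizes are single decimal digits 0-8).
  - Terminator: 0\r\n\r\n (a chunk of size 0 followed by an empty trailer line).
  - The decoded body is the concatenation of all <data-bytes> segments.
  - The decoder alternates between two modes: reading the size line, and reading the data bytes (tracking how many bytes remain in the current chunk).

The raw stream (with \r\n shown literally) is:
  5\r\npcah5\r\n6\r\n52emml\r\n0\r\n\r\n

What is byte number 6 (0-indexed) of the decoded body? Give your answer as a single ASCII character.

Chunk 1: stream[0..1]='5' size=0x5=5, data at stream[3..8]='pcah5' -> body[0..5], body so far='pcah5'
Chunk 2: stream[10..11]='6' size=0x6=6, data at stream[13..19]='52emml' -> body[5..11], body so far='pcah552emml'
Chunk 3: stream[21..22]='0' size=0 (terminator). Final body='pcah552emml' (11 bytes)
Body byte 6 = '2'

Answer: 2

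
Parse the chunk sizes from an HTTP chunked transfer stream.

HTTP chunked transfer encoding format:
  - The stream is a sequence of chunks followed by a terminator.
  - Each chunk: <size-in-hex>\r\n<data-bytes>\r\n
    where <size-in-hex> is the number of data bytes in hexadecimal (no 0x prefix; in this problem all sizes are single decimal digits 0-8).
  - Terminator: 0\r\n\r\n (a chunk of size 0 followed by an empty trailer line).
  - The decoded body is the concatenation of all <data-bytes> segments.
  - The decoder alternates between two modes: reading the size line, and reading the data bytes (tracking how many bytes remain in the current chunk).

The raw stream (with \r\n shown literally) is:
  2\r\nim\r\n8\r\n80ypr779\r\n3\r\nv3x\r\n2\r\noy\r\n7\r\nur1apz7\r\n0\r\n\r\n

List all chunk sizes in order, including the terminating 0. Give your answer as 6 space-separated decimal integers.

Answer: 2 8 3 2 7 0

Derivation:
Chunk 1: stream[0..1]='2' size=0x2=2, data at stream[3..5]='im' -> body[0..2], body so far='im'
Chunk 2: stream[7..8]='8' size=0x8=8, data at stream[10..18]='80ypr779' -> body[2..10], body so far='im80ypr779'
Chunk 3: stream[20..21]='3' size=0x3=3, data at stream[23..26]='v3x' -> body[10..13], body so far='im80ypr779v3x'
Chunk 4: stream[28..29]='2' size=0x2=2, data at stream[31..33]='oy' -> body[13..15], body so far='im80ypr779v3xoy'
Chunk 5: stream[35..36]='7' size=0x7=7, data at stream[38..45]='ur1apz7' -> body[15..22], body so far='im80ypr779v3xoyur1apz7'
Chunk 6: stream[47..48]='0' size=0 (terminator). Final body='im80ypr779v3xoyur1apz7' (22 bytes)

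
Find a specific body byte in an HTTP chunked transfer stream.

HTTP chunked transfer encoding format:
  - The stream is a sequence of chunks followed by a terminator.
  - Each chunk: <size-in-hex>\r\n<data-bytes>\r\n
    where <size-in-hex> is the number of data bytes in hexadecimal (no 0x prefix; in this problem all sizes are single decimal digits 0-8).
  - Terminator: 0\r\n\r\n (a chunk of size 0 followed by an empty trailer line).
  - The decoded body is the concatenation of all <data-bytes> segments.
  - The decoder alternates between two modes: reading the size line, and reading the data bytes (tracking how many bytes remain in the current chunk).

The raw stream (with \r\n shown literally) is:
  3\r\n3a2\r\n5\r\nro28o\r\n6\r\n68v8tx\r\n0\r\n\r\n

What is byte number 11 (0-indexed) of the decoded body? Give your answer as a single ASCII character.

Chunk 1: stream[0..1]='3' size=0x3=3, data at stream[3..6]='3a2' -> body[0..3], body so far='3a2'
Chunk 2: stream[8..9]='5' size=0x5=5, data at stream[11..16]='ro28o' -> body[3..8], body so far='3a2ro28o'
Chunk 3: stream[18..19]='6' size=0x6=6, data at stream[21..27]='68v8tx' -> body[8..14], body so far='3a2ro28o68v8tx'
Chunk 4: stream[29..30]='0' size=0 (terminator). Final body='3a2ro28o68v8tx' (14 bytes)
Body byte 11 = '8'

Answer: 8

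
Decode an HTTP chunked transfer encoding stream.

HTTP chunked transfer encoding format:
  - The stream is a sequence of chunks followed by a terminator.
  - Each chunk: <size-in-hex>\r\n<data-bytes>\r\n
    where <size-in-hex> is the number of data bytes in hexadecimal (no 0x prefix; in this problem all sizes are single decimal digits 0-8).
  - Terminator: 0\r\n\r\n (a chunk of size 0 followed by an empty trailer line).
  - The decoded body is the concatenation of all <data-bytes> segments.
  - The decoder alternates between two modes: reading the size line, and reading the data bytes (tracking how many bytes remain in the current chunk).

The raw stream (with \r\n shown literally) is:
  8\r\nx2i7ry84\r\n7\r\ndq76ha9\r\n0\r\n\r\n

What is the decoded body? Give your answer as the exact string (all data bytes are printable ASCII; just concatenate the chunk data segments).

Answer: x2i7ry84dq76ha9

Derivation:
Chunk 1: stream[0..1]='8' size=0x8=8, data at stream[3..11]='x2i7ry84' -> body[0..8], body so far='x2i7ry84'
Chunk 2: stream[13..14]='7' size=0x7=7, data at stream[16..23]='dq76ha9' -> body[8..15], body so far='x2i7ry84dq76ha9'
Chunk 3: stream[25..26]='0' size=0 (terminator). Final body='x2i7ry84dq76ha9' (15 bytes)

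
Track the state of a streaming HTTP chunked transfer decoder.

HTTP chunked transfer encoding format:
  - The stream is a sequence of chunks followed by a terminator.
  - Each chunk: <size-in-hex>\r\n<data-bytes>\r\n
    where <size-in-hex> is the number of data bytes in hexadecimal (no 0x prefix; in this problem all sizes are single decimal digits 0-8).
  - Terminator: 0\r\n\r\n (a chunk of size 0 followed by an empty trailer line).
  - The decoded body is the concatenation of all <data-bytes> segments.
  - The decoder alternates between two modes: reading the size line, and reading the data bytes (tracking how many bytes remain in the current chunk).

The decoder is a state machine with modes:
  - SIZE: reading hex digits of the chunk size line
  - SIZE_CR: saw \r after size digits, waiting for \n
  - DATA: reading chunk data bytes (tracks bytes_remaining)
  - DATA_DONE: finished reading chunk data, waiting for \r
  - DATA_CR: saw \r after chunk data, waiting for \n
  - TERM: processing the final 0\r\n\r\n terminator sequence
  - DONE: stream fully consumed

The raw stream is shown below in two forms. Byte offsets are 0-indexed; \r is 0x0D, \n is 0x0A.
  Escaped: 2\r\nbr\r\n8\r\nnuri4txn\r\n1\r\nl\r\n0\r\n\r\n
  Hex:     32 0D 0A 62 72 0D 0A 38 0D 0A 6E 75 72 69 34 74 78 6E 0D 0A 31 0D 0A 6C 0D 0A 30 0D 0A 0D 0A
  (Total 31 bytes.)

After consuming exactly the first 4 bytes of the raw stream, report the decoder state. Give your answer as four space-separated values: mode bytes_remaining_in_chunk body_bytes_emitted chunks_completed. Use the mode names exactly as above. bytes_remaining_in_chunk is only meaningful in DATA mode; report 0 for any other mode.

Answer: DATA 1 1 0

Derivation:
Byte 0 = '2': mode=SIZE remaining=0 emitted=0 chunks_done=0
Byte 1 = 0x0D: mode=SIZE_CR remaining=0 emitted=0 chunks_done=0
Byte 2 = 0x0A: mode=DATA remaining=2 emitted=0 chunks_done=0
Byte 3 = 'b': mode=DATA remaining=1 emitted=1 chunks_done=0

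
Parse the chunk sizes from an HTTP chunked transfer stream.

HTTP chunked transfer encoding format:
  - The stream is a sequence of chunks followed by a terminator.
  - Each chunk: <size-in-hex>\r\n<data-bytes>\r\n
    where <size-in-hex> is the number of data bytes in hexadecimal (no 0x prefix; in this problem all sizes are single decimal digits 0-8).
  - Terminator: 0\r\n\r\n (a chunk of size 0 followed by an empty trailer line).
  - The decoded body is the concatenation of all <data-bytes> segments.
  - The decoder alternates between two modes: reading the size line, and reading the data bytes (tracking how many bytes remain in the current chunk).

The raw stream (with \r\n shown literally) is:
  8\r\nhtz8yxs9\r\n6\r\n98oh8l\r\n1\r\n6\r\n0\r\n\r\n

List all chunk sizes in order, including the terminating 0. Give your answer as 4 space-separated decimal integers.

Chunk 1: stream[0..1]='8' size=0x8=8, data at stream[3..11]='htz8yxs9' -> body[0..8], body so far='htz8yxs9'
Chunk 2: stream[13..14]='6' size=0x6=6, data at stream[16..22]='98oh8l' -> body[8..14], body so far='htz8yxs998oh8l'
Chunk 3: stream[24..25]='1' size=0x1=1, data at stream[27..28]='6' -> body[14..15], body so far='htz8yxs998oh8l6'
Chunk 4: stream[30..31]='0' size=0 (terminator). Final body='htz8yxs998oh8l6' (15 bytes)

Answer: 8 6 1 0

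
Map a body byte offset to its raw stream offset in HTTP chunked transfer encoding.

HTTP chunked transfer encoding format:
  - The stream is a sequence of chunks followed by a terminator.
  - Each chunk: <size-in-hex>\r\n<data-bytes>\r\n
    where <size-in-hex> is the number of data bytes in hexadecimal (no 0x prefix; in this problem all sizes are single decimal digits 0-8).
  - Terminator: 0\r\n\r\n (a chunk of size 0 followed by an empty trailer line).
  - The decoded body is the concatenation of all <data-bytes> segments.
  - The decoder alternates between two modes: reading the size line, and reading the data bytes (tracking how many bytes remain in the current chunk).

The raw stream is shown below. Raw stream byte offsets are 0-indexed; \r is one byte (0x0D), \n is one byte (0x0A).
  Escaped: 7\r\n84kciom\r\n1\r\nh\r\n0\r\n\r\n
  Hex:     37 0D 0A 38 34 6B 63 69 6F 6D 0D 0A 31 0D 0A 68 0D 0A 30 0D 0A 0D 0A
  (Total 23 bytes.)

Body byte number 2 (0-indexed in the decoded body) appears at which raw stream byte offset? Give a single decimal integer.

Answer: 5

Derivation:
Chunk 1: stream[0..1]='7' size=0x7=7, data at stream[3..10]='84kciom' -> body[0..7], body so far='84kciom'
Chunk 2: stream[12..13]='1' size=0x1=1, data at stream[15..16]='h' -> body[7..8], body so far='84kciomh'
Chunk 3: stream[18..19]='0' size=0 (terminator). Final body='84kciomh' (8 bytes)
Body byte 2 at stream offset 5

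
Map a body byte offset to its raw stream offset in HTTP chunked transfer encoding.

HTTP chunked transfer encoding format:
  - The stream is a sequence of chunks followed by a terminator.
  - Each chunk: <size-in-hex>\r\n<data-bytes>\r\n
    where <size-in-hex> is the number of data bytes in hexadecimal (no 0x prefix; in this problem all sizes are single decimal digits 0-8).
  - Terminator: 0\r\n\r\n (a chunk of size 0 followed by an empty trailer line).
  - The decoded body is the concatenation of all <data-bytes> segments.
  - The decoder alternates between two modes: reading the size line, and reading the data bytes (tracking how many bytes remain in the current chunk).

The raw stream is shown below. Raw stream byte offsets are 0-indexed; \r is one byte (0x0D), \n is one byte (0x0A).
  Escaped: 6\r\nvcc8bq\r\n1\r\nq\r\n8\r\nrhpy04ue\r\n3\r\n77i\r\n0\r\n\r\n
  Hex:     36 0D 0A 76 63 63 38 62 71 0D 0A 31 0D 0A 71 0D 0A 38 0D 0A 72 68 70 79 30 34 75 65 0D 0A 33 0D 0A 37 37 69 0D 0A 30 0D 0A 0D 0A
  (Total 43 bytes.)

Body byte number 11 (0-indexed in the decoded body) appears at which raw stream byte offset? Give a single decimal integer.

Answer: 24

Derivation:
Chunk 1: stream[0..1]='6' size=0x6=6, data at stream[3..9]='vcc8bq' -> body[0..6], body so far='vcc8bq'
Chunk 2: stream[11..12]='1' size=0x1=1, data at stream[14..15]='q' -> body[6..7], body so far='vcc8bqq'
Chunk 3: stream[17..18]='8' size=0x8=8, data at stream[20..28]='rhpy04ue' -> body[7..15], body so far='vcc8bqqrhpy04ue'
Chunk 4: stream[30..31]='3' size=0x3=3, data at stream[33..36]='77i' -> body[15..18], body so far='vcc8bqqrhpy04ue77i'
Chunk 5: stream[38..39]='0' size=0 (terminator). Final body='vcc8bqqrhpy04ue77i' (18 bytes)
Body byte 11 at stream offset 24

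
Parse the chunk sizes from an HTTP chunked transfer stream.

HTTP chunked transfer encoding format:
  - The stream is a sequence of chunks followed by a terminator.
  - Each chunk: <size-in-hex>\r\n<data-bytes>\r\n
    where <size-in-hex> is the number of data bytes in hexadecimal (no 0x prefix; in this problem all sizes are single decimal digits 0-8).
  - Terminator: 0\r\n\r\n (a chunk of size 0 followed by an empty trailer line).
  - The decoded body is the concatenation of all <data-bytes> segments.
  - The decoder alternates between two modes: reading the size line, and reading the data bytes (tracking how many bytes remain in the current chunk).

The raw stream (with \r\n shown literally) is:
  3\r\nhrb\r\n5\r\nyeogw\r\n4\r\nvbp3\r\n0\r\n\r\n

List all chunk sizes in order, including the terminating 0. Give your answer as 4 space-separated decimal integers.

Chunk 1: stream[0..1]='3' size=0x3=3, data at stream[3..6]='hrb' -> body[0..3], body so far='hrb'
Chunk 2: stream[8..9]='5' size=0x5=5, data at stream[11..16]='yeogw' -> body[3..8], body so far='hrbyeogw'
Chunk 3: stream[18..19]='4' size=0x4=4, data at stream[21..25]='vbp3' -> body[8..12], body so far='hrbyeogwvbp3'
Chunk 4: stream[27..28]='0' size=0 (terminator). Final body='hrbyeogwvbp3' (12 bytes)

Answer: 3 5 4 0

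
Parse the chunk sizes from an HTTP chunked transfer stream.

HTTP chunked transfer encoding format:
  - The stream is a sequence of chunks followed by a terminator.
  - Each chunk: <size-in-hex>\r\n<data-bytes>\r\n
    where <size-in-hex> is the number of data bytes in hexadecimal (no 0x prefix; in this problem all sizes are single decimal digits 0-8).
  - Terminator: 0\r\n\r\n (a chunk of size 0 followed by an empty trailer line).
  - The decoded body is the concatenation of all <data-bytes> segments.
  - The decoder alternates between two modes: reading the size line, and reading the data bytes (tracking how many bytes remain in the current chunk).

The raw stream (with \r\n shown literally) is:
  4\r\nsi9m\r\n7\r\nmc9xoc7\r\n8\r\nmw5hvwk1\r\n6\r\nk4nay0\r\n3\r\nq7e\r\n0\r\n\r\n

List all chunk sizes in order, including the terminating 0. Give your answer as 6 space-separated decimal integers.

Chunk 1: stream[0..1]='4' size=0x4=4, data at stream[3..7]='si9m' -> body[0..4], body so far='si9m'
Chunk 2: stream[9..10]='7' size=0x7=7, data at stream[12..19]='mc9xoc7' -> body[4..11], body so far='si9mmc9xoc7'
Chunk 3: stream[21..22]='8' size=0x8=8, data at stream[24..32]='mw5hvwk1' -> body[11..19], body so far='si9mmc9xoc7mw5hvwk1'
Chunk 4: stream[34..35]='6' size=0x6=6, data at stream[37..43]='k4nay0' -> body[19..25], body so far='si9mmc9xoc7mw5hvwk1k4nay0'
Chunk 5: stream[45..46]='3' size=0x3=3, data at stream[48..51]='q7e' -> body[25..28], body so far='si9mmc9xoc7mw5hvwk1k4nay0q7e'
Chunk 6: stream[53..54]='0' size=0 (terminator). Final body='si9mmc9xoc7mw5hvwk1k4nay0q7e' (28 bytes)

Answer: 4 7 8 6 3 0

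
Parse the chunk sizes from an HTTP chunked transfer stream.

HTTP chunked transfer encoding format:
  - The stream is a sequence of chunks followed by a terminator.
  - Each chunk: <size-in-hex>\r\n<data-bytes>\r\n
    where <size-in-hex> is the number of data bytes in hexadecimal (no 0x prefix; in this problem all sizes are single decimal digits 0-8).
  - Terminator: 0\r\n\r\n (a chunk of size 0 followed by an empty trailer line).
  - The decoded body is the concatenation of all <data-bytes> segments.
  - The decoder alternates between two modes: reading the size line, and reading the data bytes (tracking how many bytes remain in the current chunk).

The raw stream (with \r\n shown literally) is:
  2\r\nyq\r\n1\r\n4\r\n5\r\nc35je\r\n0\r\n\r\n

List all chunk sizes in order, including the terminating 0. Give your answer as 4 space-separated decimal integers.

Answer: 2 1 5 0

Derivation:
Chunk 1: stream[0..1]='2' size=0x2=2, data at stream[3..5]='yq' -> body[0..2], body so far='yq'
Chunk 2: stream[7..8]='1' size=0x1=1, data at stream[10..11]='4' -> body[2..3], body so far='yq4'
Chunk 3: stream[13..14]='5' size=0x5=5, data at stream[16..21]='c35je' -> body[3..8], body so far='yq4c35je'
Chunk 4: stream[23..24]='0' size=0 (terminator). Final body='yq4c35je' (8 bytes)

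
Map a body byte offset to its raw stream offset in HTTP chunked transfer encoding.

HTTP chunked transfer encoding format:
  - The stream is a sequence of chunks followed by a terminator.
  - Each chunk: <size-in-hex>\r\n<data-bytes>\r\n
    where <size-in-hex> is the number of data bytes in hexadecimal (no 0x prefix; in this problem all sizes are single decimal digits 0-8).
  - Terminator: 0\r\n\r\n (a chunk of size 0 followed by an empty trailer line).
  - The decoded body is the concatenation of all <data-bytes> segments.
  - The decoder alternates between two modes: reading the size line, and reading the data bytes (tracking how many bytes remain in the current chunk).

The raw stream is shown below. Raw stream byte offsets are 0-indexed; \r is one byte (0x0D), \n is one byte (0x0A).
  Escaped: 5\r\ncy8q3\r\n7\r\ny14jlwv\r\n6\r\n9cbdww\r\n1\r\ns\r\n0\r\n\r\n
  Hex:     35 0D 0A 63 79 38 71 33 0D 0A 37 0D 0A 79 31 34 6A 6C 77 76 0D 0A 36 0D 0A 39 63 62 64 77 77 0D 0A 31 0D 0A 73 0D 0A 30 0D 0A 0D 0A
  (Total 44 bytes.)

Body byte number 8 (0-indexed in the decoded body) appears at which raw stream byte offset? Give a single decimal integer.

Chunk 1: stream[0..1]='5' size=0x5=5, data at stream[3..8]='cy8q3' -> body[0..5], body so far='cy8q3'
Chunk 2: stream[10..11]='7' size=0x7=7, data at stream[13..20]='y14jlwv' -> body[5..12], body so far='cy8q3y14jlwv'
Chunk 3: stream[22..23]='6' size=0x6=6, data at stream[25..31]='9cbdww' -> body[12..18], body so far='cy8q3y14jlwv9cbdww'
Chunk 4: stream[33..34]='1' size=0x1=1, data at stream[36..37]='s' -> body[18..19], body so far='cy8q3y14jlwv9cbdwws'
Chunk 5: stream[39..40]='0' size=0 (terminator). Final body='cy8q3y14jlwv9cbdwws' (19 bytes)
Body byte 8 at stream offset 16

Answer: 16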